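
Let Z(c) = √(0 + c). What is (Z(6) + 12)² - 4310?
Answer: -4160 + 24*√6 ≈ -4101.2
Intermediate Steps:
Z(c) = √c
(Z(6) + 12)² - 4310 = (√6 + 12)² - 4310 = (12 + √6)² - 4310 = -4310 + (12 + √6)²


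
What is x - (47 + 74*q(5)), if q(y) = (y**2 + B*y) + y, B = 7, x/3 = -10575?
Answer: -36582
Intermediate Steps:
x = -31725 (x = 3*(-10575) = -31725)
q(y) = y**2 + 8*y (q(y) = (y**2 + 7*y) + y = y**2 + 8*y)
x - (47 + 74*q(5)) = -31725 - (47 + 74*(5*(8 + 5))) = -31725 - (47 + 74*(5*13)) = -31725 - (47 + 74*65) = -31725 - (47 + 4810) = -31725 - 1*4857 = -31725 - 4857 = -36582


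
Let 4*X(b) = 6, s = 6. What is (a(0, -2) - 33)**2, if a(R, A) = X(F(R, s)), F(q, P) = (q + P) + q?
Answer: 3969/4 ≈ 992.25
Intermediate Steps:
F(q, P) = P + 2*q (F(q, P) = (P + q) + q = P + 2*q)
X(b) = 3/2 (X(b) = (1/4)*6 = 3/2)
a(R, A) = 3/2
(a(0, -2) - 33)**2 = (3/2 - 33)**2 = (-63/2)**2 = 3969/4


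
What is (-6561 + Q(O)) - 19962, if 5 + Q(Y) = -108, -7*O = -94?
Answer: -26636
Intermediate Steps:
O = 94/7 (O = -1/7*(-94) = 94/7 ≈ 13.429)
Q(Y) = -113 (Q(Y) = -5 - 108 = -113)
(-6561 + Q(O)) - 19962 = (-6561 - 113) - 19962 = -6674 - 19962 = -26636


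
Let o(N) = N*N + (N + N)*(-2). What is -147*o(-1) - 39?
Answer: -774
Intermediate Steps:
o(N) = N**2 - 4*N (o(N) = N**2 + (2*N)*(-2) = N**2 - 4*N)
-147*o(-1) - 39 = -(-147)*(-4 - 1) - 39 = -(-147)*(-5) - 39 = -147*5 - 39 = -735 - 39 = -774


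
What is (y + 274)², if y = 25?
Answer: 89401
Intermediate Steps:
(y + 274)² = (25 + 274)² = 299² = 89401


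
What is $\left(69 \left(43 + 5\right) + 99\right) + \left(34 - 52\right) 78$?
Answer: $2007$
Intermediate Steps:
$\left(69 \left(43 + 5\right) + 99\right) + \left(34 - 52\right) 78 = \left(69 \cdot 48 + 99\right) - 1404 = \left(3312 + 99\right) - 1404 = 3411 - 1404 = 2007$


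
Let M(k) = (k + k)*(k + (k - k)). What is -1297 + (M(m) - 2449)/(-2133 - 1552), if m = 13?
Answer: -4777334/3685 ≈ -1296.4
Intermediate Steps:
M(k) = 2*k**2 (M(k) = (2*k)*(k + 0) = (2*k)*k = 2*k**2)
-1297 + (M(m) - 2449)/(-2133 - 1552) = -1297 + (2*13**2 - 2449)/(-2133 - 1552) = -1297 + (2*169 - 2449)/(-3685) = -1297 + (338 - 2449)*(-1/3685) = -1297 - 2111*(-1/3685) = -1297 + 2111/3685 = -4777334/3685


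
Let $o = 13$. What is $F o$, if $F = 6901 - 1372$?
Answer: $71877$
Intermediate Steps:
$F = 5529$ ($F = 6901 - 1372 = 5529$)
$F o = 5529 \cdot 13 = 71877$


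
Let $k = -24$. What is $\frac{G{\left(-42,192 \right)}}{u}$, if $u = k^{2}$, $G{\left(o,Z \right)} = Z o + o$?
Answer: $- \frac{1351}{96} \approx -14.073$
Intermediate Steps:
$G{\left(o,Z \right)} = o + Z o$
$u = 576$ ($u = \left(-24\right)^{2} = 576$)
$\frac{G{\left(-42,192 \right)}}{u} = \frac{\left(-42\right) \left(1 + 192\right)}{576} = \left(-42\right) 193 \cdot \frac{1}{576} = \left(-8106\right) \frac{1}{576} = - \frac{1351}{96}$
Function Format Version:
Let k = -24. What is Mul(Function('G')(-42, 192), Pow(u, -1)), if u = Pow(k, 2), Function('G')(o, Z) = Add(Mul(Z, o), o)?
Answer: Rational(-1351, 96) ≈ -14.073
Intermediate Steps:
Function('G')(o, Z) = Add(o, Mul(Z, o))
u = 576 (u = Pow(-24, 2) = 576)
Mul(Function('G')(-42, 192), Pow(u, -1)) = Mul(Mul(-42, Add(1, 192)), Pow(576, -1)) = Mul(Mul(-42, 193), Rational(1, 576)) = Mul(-8106, Rational(1, 576)) = Rational(-1351, 96)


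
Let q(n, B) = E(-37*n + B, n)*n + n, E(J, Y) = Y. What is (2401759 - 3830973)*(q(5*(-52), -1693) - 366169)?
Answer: 427090590406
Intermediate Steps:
q(n, B) = n + n**2 (q(n, B) = n*n + n = n**2 + n = n + n**2)
(2401759 - 3830973)*(q(5*(-52), -1693) - 366169) = (2401759 - 3830973)*((5*(-52))*(1 + 5*(-52)) - 366169) = -1429214*(-260*(1 - 260) - 366169) = -1429214*(-260*(-259) - 366169) = -1429214*(67340 - 366169) = -1429214*(-298829) = 427090590406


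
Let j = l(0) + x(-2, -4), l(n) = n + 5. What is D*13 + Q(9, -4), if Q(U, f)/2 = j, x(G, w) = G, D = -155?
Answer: -2009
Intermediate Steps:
l(n) = 5 + n
j = 3 (j = (5 + 0) - 2 = 5 - 2 = 3)
Q(U, f) = 6 (Q(U, f) = 2*3 = 6)
D*13 + Q(9, -4) = -155*13 + 6 = -2015 + 6 = -2009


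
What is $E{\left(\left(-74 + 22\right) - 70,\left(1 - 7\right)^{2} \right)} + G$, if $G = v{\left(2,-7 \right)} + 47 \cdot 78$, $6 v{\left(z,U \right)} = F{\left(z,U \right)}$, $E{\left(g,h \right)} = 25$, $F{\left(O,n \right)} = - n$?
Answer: $\frac{22153}{6} \approx 3692.2$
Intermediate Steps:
$v{\left(z,U \right)} = - \frac{U}{6}$ ($v{\left(z,U \right)} = \frac{\left(-1\right) U}{6} = - \frac{U}{6}$)
$G = \frac{22003}{6}$ ($G = \left(- \frac{1}{6}\right) \left(-7\right) + 47 \cdot 78 = \frac{7}{6} + 3666 = \frac{22003}{6} \approx 3667.2$)
$E{\left(\left(-74 + 22\right) - 70,\left(1 - 7\right)^{2} \right)} + G = 25 + \frac{22003}{6} = \frac{22153}{6}$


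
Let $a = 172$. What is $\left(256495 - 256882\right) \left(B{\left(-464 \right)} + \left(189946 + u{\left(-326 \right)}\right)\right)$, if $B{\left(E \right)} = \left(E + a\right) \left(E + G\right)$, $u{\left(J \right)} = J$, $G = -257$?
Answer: $-154858824$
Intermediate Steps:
$B{\left(E \right)} = \left(-257 + E\right) \left(172 + E\right)$ ($B{\left(E \right)} = \left(E + 172\right) \left(E - 257\right) = \left(172 + E\right) \left(-257 + E\right) = \left(-257 + E\right) \left(172 + E\right)$)
$\left(256495 - 256882\right) \left(B{\left(-464 \right)} + \left(189946 + u{\left(-326 \right)}\right)\right) = \left(256495 - 256882\right) \left(\left(-44204 + \left(-464\right)^{2} - -39440\right) + \left(189946 - 326\right)\right) = - 387 \left(\left(-44204 + 215296 + 39440\right) + 189620\right) = - 387 \left(210532 + 189620\right) = \left(-387\right) 400152 = -154858824$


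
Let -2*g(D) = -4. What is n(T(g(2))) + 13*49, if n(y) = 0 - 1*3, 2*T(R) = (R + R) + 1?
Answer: 634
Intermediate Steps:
g(D) = 2 (g(D) = -½*(-4) = 2)
T(R) = ½ + R (T(R) = ((R + R) + 1)/2 = (2*R + 1)/2 = (1 + 2*R)/2 = ½ + R)
n(y) = -3 (n(y) = 0 - 3 = -3)
n(T(g(2))) + 13*49 = -3 + 13*49 = -3 + 637 = 634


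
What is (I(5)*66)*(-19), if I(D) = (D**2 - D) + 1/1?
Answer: -26334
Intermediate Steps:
I(D) = 1 + D**2 - D (I(D) = (D**2 - D) + 1 = 1 + D**2 - D)
(I(5)*66)*(-19) = ((1 + 5**2 - 1*5)*66)*(-19) = ((1 + 25 - 5)*66)*(-19) = (21*66)*(-19) = 1386*(-19) = -26334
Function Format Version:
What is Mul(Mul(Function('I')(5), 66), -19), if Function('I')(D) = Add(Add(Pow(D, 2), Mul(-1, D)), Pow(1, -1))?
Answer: -26334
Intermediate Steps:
Function('I')(D) = Add(1, Pow(D, 2), Mul(-1, D)) (Function('I')(D) = Add(Add(Pow(D, 2), Mul(-1, D)), 1) = Add(1, Pow(D, 2), Mul(-1, D)))
Mul(Mul(Function('I')(5), 66), -19) = Mul(Mul(Add(1, Pow(5, 2), Mul(-1, 5)), 66), -19) = Mul(Mul(Add(1, 25, -5), 66), -19) = Mul(Mul(21, 66), -19) = Mul(1386, -19) = -26334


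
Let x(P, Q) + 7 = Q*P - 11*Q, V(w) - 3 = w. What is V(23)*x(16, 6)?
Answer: 598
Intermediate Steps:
V(w) = 3 + w
x(P, Q) = -7 - 11*Q + P*Q (x(P, Q) = -7 + (Q*P - 11*Q) = -7 + (P*Q - 11*Q) = -7 + (-11*Q + P*Q) = -7 - 11*Q + P*Q)
V(23)*x(16, 6) = (3 + 23)*(-7 - 11*6 + 16*6) = 26*(-7 - 66 + 96) = 26*23 = 598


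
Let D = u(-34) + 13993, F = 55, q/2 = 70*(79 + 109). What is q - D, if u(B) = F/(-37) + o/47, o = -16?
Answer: 21439830/1739 ≈ 12329.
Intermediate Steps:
q = 26320 (q = 2*(70*(79 + 109)) = 2*(70*188) = 2*13160 = 26320)
u(B) = -3177/1739 (u(B) = 55/(-37) - 16/47 = 55*(-1/37) - 16*1/47 = -55/37 - 16/47 = -3177/1739)
D = 24330650/1739 (D = -3177/1739 + 13993 = 24330650/1739 ≈ 13991.)
q - D = 26320 - 1*24330650/1739 = 26320 - 24330650/1739 = 21439830/1739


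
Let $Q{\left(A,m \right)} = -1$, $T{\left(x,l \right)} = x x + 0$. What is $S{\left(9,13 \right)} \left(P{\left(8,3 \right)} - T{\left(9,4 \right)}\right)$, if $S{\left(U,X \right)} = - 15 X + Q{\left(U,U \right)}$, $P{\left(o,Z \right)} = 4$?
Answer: $15092$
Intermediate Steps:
$T{\left(x,l \right)} = x^{2}$ ($T{\left(x,l \right)} = x^{2} + 0 = x^{2}$)
$S{\left(U,X \right)} = -1 - 15 X$ ($S{\left(U,X \right)} = - 15 X - 1 = -1 - 15 X$)
$S{\left(9,13 \right)} \left(P{\left(8,3 \right)} - T{\left(9,4 \right)}\right) = \left(-1 - 195\right) \left(4 - 9^{2}\right) = \left(-1 - 195\right) \left(4 - 81\right) = - 196 \left(4 - 81\right) = \left(-196\right) \left(-77\right) = 15092$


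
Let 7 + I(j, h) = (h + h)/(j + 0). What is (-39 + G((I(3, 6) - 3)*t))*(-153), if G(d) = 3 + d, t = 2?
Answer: 7344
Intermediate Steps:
I(j, h) = -7 + 2*h/j (I(j, h) = -7 + (h + h)/(j + 0) = -7 + (2*h)/j = -7 + 2*h/j)
(-39 + G((I(3, 6) - 3)*t))*(-153) = (-39 + (3 + ((-7 + 2*6/3) - 3)*2))*(-153) = (-39 + (3 + ((-7 + 2*6*(1/3)) - 3)*2))*(-153) = (-39 + (3 + ((-7 + 4) - 3)*2))*(-153) = (-39 + (3 + (-3 - 3)*2))*(-153) = (-39 + (3 - 6*2))*(-153) = (-39 + (3 - 12))*(-153) = (-39 - 9)*(-153) = -48*(-153) = 7344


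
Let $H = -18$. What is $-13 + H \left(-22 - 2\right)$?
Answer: $419$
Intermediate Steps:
$-13 + H \left(-22 - 2\right) = -13 - 18 \left(-22 - 2\right) = -13 - -432 = -13 + 432 = 419$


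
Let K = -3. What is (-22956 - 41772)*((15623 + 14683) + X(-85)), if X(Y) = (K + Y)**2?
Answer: -2462900400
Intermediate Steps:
X(Y) = (-3 + Y)**2
(-22956 - 41772)*((15623 + 14683) + X(-85)) = (-22956 - 41772)*((15623 + 14683) + (-3 - 85)**2) = -64728*(30306 + (-88)**2) = -64728*(30306 + 7744) = -64728*38050 = -2462900400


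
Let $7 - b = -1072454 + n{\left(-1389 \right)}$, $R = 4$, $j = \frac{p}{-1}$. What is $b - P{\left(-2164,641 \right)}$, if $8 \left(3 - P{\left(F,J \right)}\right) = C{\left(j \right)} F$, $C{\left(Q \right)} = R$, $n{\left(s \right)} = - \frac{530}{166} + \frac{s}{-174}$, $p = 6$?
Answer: $\frac{5157581005}{4814} \approx 1.0714 \cdot 10^{6}$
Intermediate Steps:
$j = -6$ ($j = \frac{6}{-1} = 6 \left(-1\right) = -6$)
$n{\left(s \right)} = - \frac{265}{83} - \frac{s}{174}$ ($n{\left(s \right)} = \left(-530\right) \frac{1}{166} + s \left(- \frac{1}{174}\right) = - \frac{265}{83} - \frac{s}{174}$)
$C{\left(Q \right)} = 4$
$P{\left(F,J \right)} = 3 - \frac{F}{2}$ ($P{\left(F,J \right)} = 3 - \frac{4 F}{8} = 3 - \frac{F}{2}$)
$b = \frac{5162804195}{4814}$ ($b = 7 - \left(-1072454 - - \frac{23059}{4814}\right) = 7 - \left(-1072454 + \left(- \frac{265}{83} + \frac{463}{58}\right)\right) = 7 - \left(-1072454 + \frac{23059}{4814}\right) = 7 - - \frac{5162770497}{4814} = 7 + \frac{5162770497}{4814} = \frac{5162804195}{4814} \approx 1.0725 \cdot 10^{6}$)
$b - P{\left(-2164,641 \right)} = \frac{5162804195}{4814} - \left(3 - -1082\right) = \frac{5162804195}{4814} - \left(3 + 1082\right) = \frac{5162804195}{4814} - 1085 = \frac{5157581005}{4814}$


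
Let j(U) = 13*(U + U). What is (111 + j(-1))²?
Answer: 7225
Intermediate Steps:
j(U) = 26*U (j(U) = 13*(2*U) = 26*U)
(111 + j(-1))² = (111 + 26*(-1))² = (111 - 26)² = 85² = 7225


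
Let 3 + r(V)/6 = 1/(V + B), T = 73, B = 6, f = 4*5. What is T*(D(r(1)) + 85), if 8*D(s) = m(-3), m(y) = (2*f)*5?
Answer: 8030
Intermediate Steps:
f = 20
m(y) = 200 (m(y) = (2*20)*5 = 40*5 = 200)
r(V) = -18 + 6/(6 + V) (r(V) = -18 + 6/(V + 6) = -18 + 6/(6 + V))
D(s) = 25 (D(s) = (⅛)*200 = 25)
T*(D(r(1)) + 85) = 73*(25 + 85) = 73*110 = 8030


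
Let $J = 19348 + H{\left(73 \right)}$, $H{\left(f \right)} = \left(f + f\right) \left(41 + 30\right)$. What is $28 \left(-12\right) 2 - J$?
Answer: $-30386$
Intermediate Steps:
$H{\left(f \right)} = 142 f$ ($H{\left(f \right)} = 2 f 71 = 142 f$)
$J = 29714$ ($J = 19348 + 142 \cdot 73 = 19348 + 10366 = 29714$)
$28 \left(-12\right) 2 - J = 28 \left(-12\right) 2 - 29714 = \left(-336\right) 2 - 29714 = -672 - 29714 = -30386$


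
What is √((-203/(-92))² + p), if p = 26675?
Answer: √225818409/92 ≈ 163.34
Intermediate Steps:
√((-203/(-92))² + p) = √((-203/(-92))² + 26675) = √((-203*(-1/92))² + 26675) = √((203/92)² + 26675) = √(41209/8464 + 26675) = √(225818409/8464) = √225818409/92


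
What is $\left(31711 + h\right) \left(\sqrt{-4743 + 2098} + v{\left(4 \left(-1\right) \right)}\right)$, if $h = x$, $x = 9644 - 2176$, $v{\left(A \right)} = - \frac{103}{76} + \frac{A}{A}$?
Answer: $- \frac{1057833}{76} + 901117 i \sqrt{5} \approx -13919.0 + 2.015 \cdot 10^{6} i$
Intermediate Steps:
$v{\left(A \right)} = - \frac{27}{76}$ ($v{\left(A \right)} = \left(-103\right) \frac{1}{76} + 1 = - \frac{103}{76} + 1 = - \frac{27}{76}$)
$x = 7468$
$h = 7468$
$\left(31711 + h\right) \left(\sqrt{-4743 + 2098} + v{\left(4 \left(-1\right) \right)}\right) = \left(31711 + 7468\right) \left(\sqrt{-4743 + 2098} - \frac{27}{76}\right) = 39179 \left(\sqrt{-2645} - \frac{27}{76}\right) = 39179 \left(23 i \sqrt{5} - \frac{27}{76}\right) = 39179 \left(- \frac{27}{76} + 23 i \sqrt{5}\right) = - \frac{1057833}{76} + 901117 i \sqrt{5}$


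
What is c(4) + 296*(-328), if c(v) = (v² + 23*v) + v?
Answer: -96976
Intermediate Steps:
c(v) = v² + 24*v
c(4) + 296*(-328) = 4*(24 + 4) + 296*(-328) = 4*28 - 97088 = 112 - 97088 = -96976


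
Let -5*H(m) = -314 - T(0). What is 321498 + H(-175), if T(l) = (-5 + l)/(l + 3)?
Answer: 4823407/15 ≈ 3.2156e+5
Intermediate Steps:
T(l) = (-5 + l)/(3 + l)
H(m) = 937/15 (H(m) = -(-314 - (-5 + 0)/(3 + 0))/5 = -(-314 - (-5)/3)/5 = -(-314 - 1*(-5/3))/5 = -(-314 + 5/3)/5 = -1/5*(-937/3) = 937/15)
321498 + H(-175) = 321498 + 937/15 = 4823407/15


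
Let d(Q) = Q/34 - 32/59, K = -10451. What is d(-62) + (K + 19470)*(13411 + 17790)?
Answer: 282246022084/1003 ≈ 2.8140e+8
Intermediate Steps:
d(Q) = -32/59 + Q/34 (d(Q) = Q*(1/34) - 32*1/59 = Q/34 - 32/59 = -32/59 + Q/34)
d(-62) + (K + 19470)*(13411 + 17790) = (-32/59 + (1/34)*(-62)) + (-10451 + 19470)*(13411 + 17790) = (-32/59 - 31/17) + 9019*31201 = -2373/1003 + 281401819 = 282246022084/1003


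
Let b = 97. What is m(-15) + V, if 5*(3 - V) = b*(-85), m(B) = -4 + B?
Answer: 1633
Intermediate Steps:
V = 1652 (V = 3 - 97*(-85)/5 = 3 - ⅕*(-8245) = 3 + 1649 = 1652)
m(-15) + V = (-4 - 15) + 1652 = -19 + 1652 = 1633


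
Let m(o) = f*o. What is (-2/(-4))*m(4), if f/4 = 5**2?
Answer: 200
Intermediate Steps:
f = 100 (f = 4*5**2 = 4*25 = 100)
m(o) = 100*o
(-2/(-4))*m(4) = (-2/(-4))*(100*4) = -1/4*(-2)*400 = (1/2)*400 = 200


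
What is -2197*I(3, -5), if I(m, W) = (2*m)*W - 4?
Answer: 74698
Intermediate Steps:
I(m, W) = -4 + 2*W*m (I(m, W) = 2*W*m - 4 = -4 + 2*W*m)
-2197*I(3, -5) = -2197*(-4 + 2*(-5)*3) = -2197*(-4 - 30) = -2197*(-34) = 74698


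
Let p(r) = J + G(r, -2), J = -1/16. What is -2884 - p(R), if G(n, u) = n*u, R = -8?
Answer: -46399/16 ≈ -2899.9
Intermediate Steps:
J = -1/16 (J = -1*1/16 = -1/16 ≈ -0.062500)
p(r) = -1/16 - 2*r (p(r) = -1/16 + r*(-2) = -1/16 - 2*r)
-2884 - p(R) = -2884 - (-1/16 - 2*(-8)) = -2884 - (-1/16 + 16) = -2884 - 1*255/16 = -2884 - 255/16 = -46399/16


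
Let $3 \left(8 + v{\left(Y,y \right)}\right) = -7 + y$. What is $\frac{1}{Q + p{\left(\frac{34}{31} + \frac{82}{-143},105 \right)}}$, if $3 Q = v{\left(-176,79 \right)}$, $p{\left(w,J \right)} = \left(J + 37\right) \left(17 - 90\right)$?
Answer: $- \frac{3}{31082} \approx -9.6519 \cdot 10^{-5}$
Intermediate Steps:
$p{\left(w,J \right)} = -2701 - 73 J$ ($p{\left(w,J \right)} = \left(37 + J\right) \left(-73\right) = -2701 - 73 J$)
$v{\left(Y,y \right)} = - \frac{31}{3} + \frac{y}{3}$ ($v{\left(Y,y \right)} = -8 + \frac{-7 + y}{3} = -8 + \left(- \frac{7}{3} + \frac{y}{3}\right) = - \frac{31}{3} + \frac{y}{3}$)
$Q = \frac{16}{3}$ ($Q = \frac{- \frac{31}{3} + \frac{1}{3} \cdot 79}{3} = \frac{- \frac{31}{3} + \frac{79}{3}}{3} = \frac{1}{3} \cdot 16 = \frac{16}{3} \approx 5.3333$)
$\frac{1}{Q + p{\left(\frac{34}{31} + \frac{82}{-143},105 \right)}} = \frac{1}{\frac{16}{3} - 10366} = \frac{1}{- \frac{31082}{3}} = - \frac{3}{31082}$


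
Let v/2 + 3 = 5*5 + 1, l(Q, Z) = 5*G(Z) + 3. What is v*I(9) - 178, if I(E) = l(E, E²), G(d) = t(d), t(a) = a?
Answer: 18590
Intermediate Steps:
G(d) = d
l(Q, Z) = 3 + 5*Z (l(Q, Z) = 5*Z + 3 = 3 + 5*Z)
v = 46 (v = -6 + 2*(5*5 + 1) = -6 + 2*(25 + 1) = -6 + 2*26 = -6 + 52 = 46)
I(E) = 3 + 5*E²
v*I(9) - 178 = 46*(3 + 5*9²) - 178 = 46*(3 + 5*81) - 178 = 46*(3 + 405) - 178 = 46*408 - 178 = 18768 - 178 = 18590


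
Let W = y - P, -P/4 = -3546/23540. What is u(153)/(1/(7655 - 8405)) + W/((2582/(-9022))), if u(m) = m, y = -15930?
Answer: -448903691694/7597535 ≈ -59085.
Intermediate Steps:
P = 3546/5885 (P = -(-14184)/23540 = -4*(-1773/11770) = 3546/5885 ≈ 0.60255)
W = -93751596/5885 (W = -15930 - 1*3546/5885 = -15930 - 3546/5885 = -93751596/5885 ≈ -15931.)
u(153)/(1/(7655 - 8405)) + W/((2582/(-9022))) = 153/(1/(7655 - 8405)) - 93751596/(5885*(2582/(-9022))) = 153/(1/(-750)) - 93751596/(5885*(2582*(-1/9022))) = 153/(-1/750) - 93751596/(5885*(-1291/4511)) = 153*(-750) - 93751596/5885*(-4511/1291) = -114750 + 422913449556/7597535 = -448903691694/7597535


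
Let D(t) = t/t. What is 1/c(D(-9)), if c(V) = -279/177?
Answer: -59/93 ≈ -0.63441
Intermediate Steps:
D(t) = 1
c(V) = -93/59 (c(V) = -279*1/177 = -93/59)
1/c(D(-9)) = 1/(-93/59) = -59/93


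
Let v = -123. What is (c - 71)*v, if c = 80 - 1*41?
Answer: 3936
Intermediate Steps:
c = 39 (c = 80 - 41 = 39)
(c - 71)*v = (39 - 71)*(-123) = -32*(-123) = 3936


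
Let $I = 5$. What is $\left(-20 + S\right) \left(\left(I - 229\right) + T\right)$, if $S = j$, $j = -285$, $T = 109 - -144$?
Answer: $-8845$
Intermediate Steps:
$T = 253$ ($T = 109 + 144 = 253$)
$S = -285$
$\left(-20 + S\right) \left(\left(I - 229\right) + T\right) = \left(-20 - 285\right) \left(\left(5 - 229\right) + 253\right) = - 305 \left(-224 + 253\right) = \left(-305\right) 29 = -8845$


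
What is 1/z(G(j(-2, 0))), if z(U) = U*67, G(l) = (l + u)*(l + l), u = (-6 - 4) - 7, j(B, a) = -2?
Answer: 1/5092 ≈ 0.00019639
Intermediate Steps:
u = -17 (u = -10 - 7 = -17)
G(l) = 2*l*(-17 + l) (G(l) = (l - 17)*(l + l) = (-17 + l)*(2*l) = 2*l*(-17 + l))
z(U) = 67*U
1/z(G(j(-2, 0))) = 1/(67*(2*(-2)*(-17 - 2))) = 1/(67*(2*(-2)*(-19))) = 1/(67*76) = 1/5092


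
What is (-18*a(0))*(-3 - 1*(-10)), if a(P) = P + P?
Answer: 0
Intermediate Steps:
a(P) = 2*P
(-18*a(0))*(-3 - 1*(-10)) = (-36*0)*(-3 - 1*(-10)) = (-18*0)*(-3 + 10) = 0*7 = 0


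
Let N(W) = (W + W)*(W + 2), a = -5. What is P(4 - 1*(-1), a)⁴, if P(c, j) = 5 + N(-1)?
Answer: 81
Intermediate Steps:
N(W) = 2*W*(2 + W) (N(W) = (2*W)*(2 + W) = 2*W*(2 + W))
P(c, j) = 3 (P(c, j) = 5 + 2*(-1)*(2 - 1) = 5 + 2*(-1)*1 = 5 - 2 = 3)
P(4 - 1*(-1), a)⁴ = 3⁴ = 81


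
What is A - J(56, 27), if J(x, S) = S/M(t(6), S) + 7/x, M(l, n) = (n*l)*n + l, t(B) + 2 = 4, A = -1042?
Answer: -3043059/2920 ≈ -1042.1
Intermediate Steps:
t(B) = 2 (t(B) = -2 + 4 = 2)
M(l, n) = l + l*n**2 (M(l, n) = (l*n)*n + l = l*n**2 + l = l + l*n**2)
J(x, S) = 7/x + S/(2 + 2*S**2) (J(x, S) = S/((2*(1 + S**2))) + 7/x = S/(2 + 2*S**2) + 7/x = 7/x + S/(2 + 2*S**2))
A - J(56, 27) = -1042 - (14 + 14*27**2 + 27*56)/(2*56*(1 + 27**2)) = -1042 - (14 + 14*729 + 1512)/(2*56*(1 + 729)) = -1042 - (14 + 10206 + 1512)/(2*56*730) = -1042 - 11732/(2*56*730) = -1042 - 1*419/2920 = -1042 - 419/2920 = -3043059/2920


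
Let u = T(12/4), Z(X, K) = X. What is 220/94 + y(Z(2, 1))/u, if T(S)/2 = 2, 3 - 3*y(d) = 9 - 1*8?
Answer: 707/282 ≈ 2.5071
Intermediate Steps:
y(d) = ⅔ (y(d) = 1 - (9 - 1*8)/3 = 1 - (9 - 8)/3 = 1 - ⅓*1 = 1 - ⅓ = ⅔)
T(S) = 4 (T(S) = 2*2 = 4)
u = 4
220/94 + y(Z(2, 1))/u = 220/94 + (⅔)/4 = 220*(1/94) + (⅔)*(¼) = 110/47 + ⅙ = 707/282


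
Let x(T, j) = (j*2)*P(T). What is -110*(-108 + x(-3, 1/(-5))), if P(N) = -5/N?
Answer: 35860/3 ≈ 11953.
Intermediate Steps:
x(T, j) = -10*j/T (x(T, j) = (j*2)*(-5/T) = (2*j)*(-5/T) = -10*j/T)
-110*(-108 + x(-3, 1/(-5))) = -110*(-108 - 10/(-5*(-3))) = -110*(-108 - 10*(-⅕)*(-⅓)) = -110*(-108 - ⅔) = -110*(-326/3) = 35860/3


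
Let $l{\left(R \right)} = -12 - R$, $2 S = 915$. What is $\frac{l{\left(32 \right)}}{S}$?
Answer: $- \frac{88}{915} \approx -0.096175$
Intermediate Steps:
$S = \frac{915}{2}$ ($S = \frac{1}{2} \cdot 915 = \frac{915}{2} \approx 457.5$)
$\frac{l{\left(32 \right)}}{S} = \frac{-12 - 32}{\frac{915}{2}} = \left(-12 - 32\right) \frac{2}{915} = \left(-44\right) \frac{2}{915} = - \frac{88}{915}$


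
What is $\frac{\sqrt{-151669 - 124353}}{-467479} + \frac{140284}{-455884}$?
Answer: $- \frac{35071}{113971} - \frac{i \sqrt{276022}}{467479} \approx -0.30772 - 0.0011239 i$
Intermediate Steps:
$\frac{\sqrt{-151669 - 124353}}{-467479} + \frac{140284}{-455884} = \sqrt{-276022} \left(- \frac{1}{467479}\right) + 140284 \left(- \frac{1}{455884}\right) = i \sqrt{276022} \left(- \frac{1}{467479}\right) - \frac{35071}{113971} = - \frac{i \sqrt{276022}}{467479} - \frac{35071}{113971} = - \frac{35071}{113971} - \frac{i \sqrt{276022}}{467479}$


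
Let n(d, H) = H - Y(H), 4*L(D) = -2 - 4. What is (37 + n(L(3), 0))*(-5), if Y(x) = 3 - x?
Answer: -170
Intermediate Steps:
L(D) = -3/2 (L(D) = (-2 - 4)/4 = (¼)*(-6) = -3/2)
n(d, H) = -3 + 2*H (n(d, H) = H - (3 - H) = H + (-3 + H) = -3 + 2*H)
(37 + n(L(3), 0))*(-5) = (37 + (-3 + 2*0))*(-5) = (37 + (-3 + 0))*(-5) = (37 - 3)*(-5) = 34*(-5) = -170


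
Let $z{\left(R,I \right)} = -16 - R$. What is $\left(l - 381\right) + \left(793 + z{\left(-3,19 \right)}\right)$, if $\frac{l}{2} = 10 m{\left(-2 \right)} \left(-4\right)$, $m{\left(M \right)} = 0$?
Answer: $399$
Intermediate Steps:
$l = 0$ ($l = 2 \cdot 10 \cdot 0 \left(-4\right) = 2 \cdot 0 \left(-4\right) = 2 \cdot 0 = 0$)
$\left(l - 381\right) + \left(793 + z{\left(-3,19 \right)}\right) = \left(0 - 381\right) + \left(793 - 13\right) = -381 + \left(793 + \left(-16 + 3\right)\right) = -381 + \left(793 - 13\right) = -381 + 780 = 399$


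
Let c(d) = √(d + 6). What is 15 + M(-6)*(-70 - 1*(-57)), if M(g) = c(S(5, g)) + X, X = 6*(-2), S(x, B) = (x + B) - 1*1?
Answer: 145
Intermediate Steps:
S(x, B) = -1 + B + x (S(x, B) = (B + x) - 1 = -1 + B + x)
X = -12
c(d) = √(6 + d)
M(g) = -12 + √(10 + g) (M(g) = √(6 + (-1 + g + 5)) - 12 = √(6 + (4 + g)) - 12 = √(10 + g) - 12 = -12 + √(10 + g))
15 + M(-6)*(-70 - 1*(-57)) = 15 + (-12 + √(10 - 6))*(-70 - 1*(-57)) = 15 + (-12 + √4)*(-70 + 57) = 15 + (-12 + 2)*(-13) = 15 - 10*(-13) = 15 + 130 = 145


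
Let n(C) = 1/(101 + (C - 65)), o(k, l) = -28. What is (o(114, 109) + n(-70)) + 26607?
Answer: 903685/34 ≈ 26579.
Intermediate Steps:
n(C) = 1/(36 + C) (n(C) = 1/(101 + (-65 + C)) = 1/(36 + C))
(o(114, 109) + n(-70)) + 26607 = (-28 + 1/(36 - 70)) + 26607 = (-28 + 1/(-34)) + 26607 = (-28 - 1/34) + 26607 = -953/34 + 26607 = 903685/34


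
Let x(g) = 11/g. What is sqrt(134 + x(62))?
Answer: sqrt(515778)/62 ≈ 11.583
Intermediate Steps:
sqrt(134 + x(62)) = sqrt(134 + 11/62) = sqrt(8319/62) = sqrt(515778)/62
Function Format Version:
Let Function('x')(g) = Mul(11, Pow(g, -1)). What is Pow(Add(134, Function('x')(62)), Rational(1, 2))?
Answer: Mul(Rational(1, 62), Pow(515778, Rational(1, 2))) ≈ 11.583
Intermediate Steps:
Pow(Add(134, Function('x')(62)), Rational(1, 2)) = Pow(Add(134, Mul(11, Pow(62, -1))), Rational(1, 2)) = Pow(Add(134, Mul(11, Rational(1, 62))), Rational(1, 2)) = Pow(Add(134, Rational(11, 62)), Rational(1, 2)) = Pow(Rational(8319, 62), Rational(1, 2)) = Mul(Rational(1, 62), Pow(515778, Rational(1, 2)))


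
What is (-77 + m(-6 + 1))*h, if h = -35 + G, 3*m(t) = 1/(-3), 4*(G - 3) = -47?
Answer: 60725/18 ≈ 3373.6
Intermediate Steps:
G = -35/4 (G = 3 + (1/4)*(-47) = 3 - 47/4 = -35/4 ≈ -8.7500)
m(t) = -1/9 (m(t) = (1/3)/(-3) = (1/3)*(-1/3) = -1/9)
h = -175/4 (h = -35 - 35/4 = -175/4 ≈ -43.750)
(-77 + m(-6 + 1))*h = (-77 - 1/9)*(-175/4) = -694/9*(-175/4) = 60725/18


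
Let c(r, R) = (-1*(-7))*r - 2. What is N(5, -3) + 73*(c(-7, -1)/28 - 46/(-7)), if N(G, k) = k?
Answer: 1375/4 ≈ 343.75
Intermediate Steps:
c(r, R) = -2 + 7*r (c(r, R) = 7*r - 2 = -2 + 7*r)
N(5, -3) + 73*(c(-7, -1)/28 - 46/(-7)) = -3 + 73*((-2 + 7*(-7))/28 - 46/(-7)) = -3 + 73*((-2 - 49)*(1/28) - 46*(-⅐)) = -3 + 73*(-51*1/28 + 46/7) = -3 + 73*(-51/28 + 46/7) = -3 + 73*(19/4) = -3 + 1387/4 = 1375/4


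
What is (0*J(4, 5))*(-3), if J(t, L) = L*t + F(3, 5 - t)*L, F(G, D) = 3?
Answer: 0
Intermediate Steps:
J(t, L) = 3*L + L*t (J(t, L) = L*t + 3*L = 3*L + L*t)
(0*J(4, 5))*(-3) = (0*(5*(3 + 4)))*(-3) = (0*(5*7))*(-3) = (0*35)*(-3) = 0*(-3) = 0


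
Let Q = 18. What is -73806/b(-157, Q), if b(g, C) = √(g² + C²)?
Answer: -73806*√24973/24973 ≈ -467.04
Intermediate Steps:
b(g, C) = √(C² + g²)
-73806/b(-157, Q) = -73806/√(18² + (-157)²) = -73806/√(324 + 24649) = -73806*√24973/24973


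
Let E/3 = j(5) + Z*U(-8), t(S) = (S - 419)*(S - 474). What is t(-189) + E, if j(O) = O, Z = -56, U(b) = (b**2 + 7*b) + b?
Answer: 403119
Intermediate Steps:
U(b) = b**2 + 8*b
t(S) = (-474 + S)*(-419 + S) (t(S) = (-419 + S)*(-474 + S) = (-474 + S)*(-419 + S))
E = 15 (E = 3*(5 - (-448)*(8 - 8)) = 3*(5 - (-448)*0) = 3*(5 - 56*0) = 3*(5 + 0) = 3*5 = 15)
t(-189) + E = (198606 + (-189)**2 - 893*(-189)) + 15 = (198606 + 35721 + 168777) + 15 = 403104 + 15 = 403119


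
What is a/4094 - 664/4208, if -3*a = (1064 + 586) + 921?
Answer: -197646/538361 ≈ -0.36713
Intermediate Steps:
a = -857 (a = -((1064 + 586) + 921)/3 = -(1650 + 921)/3 = -⅓*2571 = -857)
a/4094 - 664/4208 = -857/4094 - 664/4208 = -857*1/4094 - 664*1/4208 = -857/4094 - 83/526 = -197646/538361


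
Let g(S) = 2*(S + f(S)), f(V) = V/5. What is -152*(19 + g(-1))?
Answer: -12616/5 ≈ -2523.2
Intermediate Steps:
f(V) = V/5 (f(V) = V*(⅕) = V/5)
g(S) = 12*S/5 (g(S) = 2*(S + S/5) = 2*(6*S/5) = 12*S/5)
-152*(19 + g(-1)) = -152*(19 + (12/5)*(-1)) = -152*(19 - 12/5) = -152*83/5 = -12616/5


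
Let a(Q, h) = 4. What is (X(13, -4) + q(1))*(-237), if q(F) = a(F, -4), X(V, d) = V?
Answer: -4029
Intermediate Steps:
q(F) = 4
(X(13, -4) + q(1))*(-237) = (13 + 4)*(-237) = 17*(-237) = -4029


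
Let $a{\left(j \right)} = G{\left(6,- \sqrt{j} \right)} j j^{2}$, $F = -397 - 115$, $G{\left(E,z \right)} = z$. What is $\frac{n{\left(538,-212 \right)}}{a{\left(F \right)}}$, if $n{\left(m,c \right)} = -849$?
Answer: $\frac{849 i \sqrt{2}}{4294967296} \approx 2.7955 \cdot 10^{-7} i$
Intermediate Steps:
$F = -512$ ($F = -397 - 115 = -512$)
$a{\left(j \right)} = - j^{\frac{7}{2}}$ ($a{\left(j \right)} = - \sqrt{j} j j^{2} = - \sqrt{j} j^{3} = - j^{\frac{7}{2}}$)
$\frac{n{\left(538,-212 \right)}}{a{\left(F \right)}} = - \frac{849}{\left(-1\right) \left(-512\right)^{\frac{7}{2}}} = - \frac{849}{\left(-1\right) \left(- 2147483648 i \sqrt{2}\right)} = - \frac{849}{2147483648 i \sqrt{2}} = - 849 \left(- \frac{i \sqrt{2}}{4294967296}\right) = \frac{849 i \sqrt{2}}{4294967296}$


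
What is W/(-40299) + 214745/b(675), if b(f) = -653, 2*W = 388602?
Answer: -2926962436/8771749 ≈ -333.68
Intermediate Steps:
W = 194301 (W = (1/2)*388602 = 194301)
W/(-40299) + 214745/b(675) = 194301/(-40299) + 214745/(-653) = 194301*(-1/40299) + 214745*(-1/653) = -64767/13433 - 214745/653 = -2926962436/8771749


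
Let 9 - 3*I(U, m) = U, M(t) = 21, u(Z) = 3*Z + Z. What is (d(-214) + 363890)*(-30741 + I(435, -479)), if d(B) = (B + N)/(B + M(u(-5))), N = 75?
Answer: -2168941162647/193 ≈ -1.1238e+10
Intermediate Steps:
u(Z) = 4*Z
I(U, m) = 3 - U/3
d(B) = (75 + B)/(21 + B) (d(B) = (B + 75)/(B + 21) = (75 + B)/(21 + B))
(d(-214) + 363890)*(-30741 + I(435, -479)) = ((75 - 214)/(21 - 214) + 363890)*(-30741 + (3 - ⅓*435)) = (-139/(-193) + 363890)*(-30741 + (3 - 145)) = (-1/193*(-139) + 363890)*(-30741 - 142) = (139/193 + 363890)*(-30883) = (70230909/193)*(-30883) = -2168941162647/193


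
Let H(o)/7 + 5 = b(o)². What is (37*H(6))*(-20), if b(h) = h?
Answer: -160580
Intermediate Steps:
H(o) = -35 + 7*o²
(37*H(6))*(-20) = (37*(-35 + 7*6²))*(-20) = (37*(-35 + 7*36))*(-20) = (37*(-35 + 252))*(-20) = (37*217)*(-20) = 8029*(-20) = -160580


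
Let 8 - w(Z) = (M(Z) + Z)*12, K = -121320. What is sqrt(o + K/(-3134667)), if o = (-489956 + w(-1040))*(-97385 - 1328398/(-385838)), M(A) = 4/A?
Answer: 4*sqrt(498905155881512162153113111632609645)/13102631164415 ≈ 2.1563e+5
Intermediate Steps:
w(Z) = 8 - 48/Z - 12*Z (w(Z) = 8 - (4/Z + Z)*12 = 8 - (Z + 4/Z)*12 = 8 - (12*Z + 48/Z) = 8 + (-48/Z - 12*Z) = 8 - 48/Z - 12*Z)
o = 583054701513400872/12539735 (o = (-489956 + (8 - 48/(-1040) - 12*(-1040)))*(-97385 - 1328398/(-385838)) = (-489956 + (8 - 48*(-1/1040) + 12480))*(-97385 - 1328398*(-1/385838)) = (-489956 + (8 + 3/65 + 12480))*(-97385 + 664199/192919) = (-489956 + 811723/65)*(-18786752616/192919) = -31035417/65*(-18786752616/192919) = 583054701513400872/12539735 ≈ 4.6497e+10)
sqrt(o + K/(-3134667)) = sqrt(583054701513400872/12539735 - 121320/(-3134667)) = sqrt(583054701513400872/12539735 - 121320*(-1/3134667)) = sqrt(583054701513400872/12539735 + 40440/1044889) = sqrt(609227444010143030626608/13102631164415) = 4*sqrt(498905155881512162153113111632609645)/13102631164415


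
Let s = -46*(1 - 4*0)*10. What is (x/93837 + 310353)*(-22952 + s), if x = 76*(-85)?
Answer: -227272676759804/31279 ≈ -7.2660e+9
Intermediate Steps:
x = -6460
s = -460 (s = -46*(1 + 0)*10 = -46*1*10 = -46*10 = -460)
(x/93837 + 310353)*(-22952 + s) = (-6460/93837 + 310353)*(-22952 - 460) = (-6460*1/93837 + 310353)*(-23412) = (-6460/93837 + 310353)*(-23412) = (29122588001/93837)*(-23412) = -227272676759804/31279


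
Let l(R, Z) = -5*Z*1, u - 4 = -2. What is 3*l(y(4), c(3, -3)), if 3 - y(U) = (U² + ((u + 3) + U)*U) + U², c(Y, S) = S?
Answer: 45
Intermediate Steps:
u = 2 (u = 4 - 2 = 2)
y(U) = 3 - 2*U² - U*(5 + U) (y(U) = 3 - ((U² + ((2 + 3) + U)*U) + U²) = 3 - ((U² + (5 + U)*U) + U²) = 3 - ((U² + U*(5 + U)) + U²) = 3 - (2*U² + U*(5 + U)) = 3 + (-2*U² - U*(5 + U)) = 3 - 2*U² - U*(5 + U))
l(R, Z) = -5*Z
3*l(y(4), c(3, -3)) = 3*(-5*(-3)) = 3*15 = 45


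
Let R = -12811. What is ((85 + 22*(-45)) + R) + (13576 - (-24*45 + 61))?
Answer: 879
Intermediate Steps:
((85 + 22*(-45)) + R) + (13576 - (-24*45 + 61)) = ((85 + 22*(-45)) - 12811) + (13576 - (-24*45 + 61)) = ((85 - 990) - 12811) + (13576 - (-1080 + 61)) = (-905 - 12811) + (13576 - 1*(-1019)) = -13716 + (13576 + 1019) = -13716 + 14595 = 879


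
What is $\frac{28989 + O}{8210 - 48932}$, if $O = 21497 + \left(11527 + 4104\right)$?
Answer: $- \frac{22039}{13574} \approx -1.6236$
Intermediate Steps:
$O = 37128$ ($O = 21497 + 15631 = 37128$)
$\frac{28989 + O}{8210 - 48932} = \frac{28989 + 37128}{8210 - 48932} = \frac{66117}{-40722} = 66117 \left(- \frac{1}{40722}\right) = - \frac{22039}{13574}$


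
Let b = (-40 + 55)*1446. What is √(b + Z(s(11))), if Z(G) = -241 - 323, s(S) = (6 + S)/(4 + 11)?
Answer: √21126 ≈ 145.35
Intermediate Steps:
s(S) = ⅖ + S/15 (s(S) = (6 + S)/15 = (6 + S)*(1/15) = ⅖ + S/15)
Z(G) = -564
b = 21690 (b = 15*1446 = 21690)
√(b + Z(s(11))) = √(21690 - 564) = √21126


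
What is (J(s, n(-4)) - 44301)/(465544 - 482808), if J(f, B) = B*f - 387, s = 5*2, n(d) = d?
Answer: 5591/2158 ≈ 2.5908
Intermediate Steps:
s = 10
J(f, B) = -387 + B*f
(J(s, n(-4)) - 44301)/(465544 - 482808) = ((-387 - 4*10) - 44301)/(465544 - 482808) = ((-387 - 40) - 44301)/(-17264) = (-427 - 44301)*(-1/17264) = -44728*(-1/17264) = 5591/2158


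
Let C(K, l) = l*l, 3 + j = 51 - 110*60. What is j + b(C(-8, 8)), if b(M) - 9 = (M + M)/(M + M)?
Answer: -6542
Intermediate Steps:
j = -6552 (j = -3 + (51 - 110*60) = -3 + (51 - 6600) = -3 - 6549 = -6552)
C(K, l) = l²
b(M) = 10 (b(M) = 9 + (M + M)/(M + M) = 9 + (2*M)/((2*M)) = 9 + (2*M)*(1/(2*M)) = 9 + 1 = 10)
j + b(C(-8, 8)) = -6552 + 10 = -6542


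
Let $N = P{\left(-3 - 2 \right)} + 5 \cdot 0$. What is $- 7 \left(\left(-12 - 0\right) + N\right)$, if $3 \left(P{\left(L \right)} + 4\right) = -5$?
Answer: $\frac{371}{3} \approx 123.67$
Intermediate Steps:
$P{\left(L \right)} = - \frac{17}{3}$ ($P{\left(L \right)} = -4 + \frac{1}{3} \left(-5\right) = -4 - \frac{5}{3} = - \frac{17}{3}$)
$N = - \frac{17}{3}$ ($N = - \frac{17}{3} + 5 \cdot 0 = - \frac{17}{3} + 0 = - \frac{17}{3} \approx -5.6667$)
$- 7 \left(\left(-12 - 0\right) + N\right) = - 7 \left(\left(-12 - 0\right) - \frac{17}{3}\right) = - 7 \left(\left(-12 + 0\right) - \frac{17}{3}\right) = - 7 \left(-12 - \frac{17}{3}\right) = \left(-7\right) \left(- \frac{53}{3}\right) = \frac{371}{3}$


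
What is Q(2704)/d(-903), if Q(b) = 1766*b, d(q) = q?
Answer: -4775264/903 ≈ -5288.2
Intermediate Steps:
Q(2704)/d(-903) = (1766*2704)/(-903) = 4775264*(-1/903) = -4775264/903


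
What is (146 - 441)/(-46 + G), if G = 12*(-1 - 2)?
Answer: 295/82 ≈ 3.5976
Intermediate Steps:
G = -36 (G = 12*(-3) = -36)
(146 - 441)/(-46 + G) = (146 - 441)/(-46 - 36) = -295/(-82) = -295*(-1/82) = 295/82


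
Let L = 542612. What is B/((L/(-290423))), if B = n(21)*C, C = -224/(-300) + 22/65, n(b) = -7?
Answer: 153633767/37789050 ≈ 4.0656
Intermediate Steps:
C = 1058/975 (C = -224*(-1/300) + 22*(1/65) = 56/75 + 22/65 = 1058/975 ≈ 1.0851)
B = -7406/975 (B = -7*1058/975 = -7406/975 ≈ -7.5959)
B/((L/(-290423))) = -7406/(975*(542612/(-290423))) = -7406/(975*(542612*(-1/290423))) = -7406/(975*(-77516/41489)) = -7406/975*(-41489/77516) = 153633767/37789050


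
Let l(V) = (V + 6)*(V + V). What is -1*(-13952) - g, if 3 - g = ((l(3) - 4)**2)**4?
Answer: 39062500013949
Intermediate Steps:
l(V) = 2*V*(6 + V) (l(V) = (6 + V)*(2*V) = 2*V*(6 + V))
g = -39062499999997 (g = 3 - ((2*3*(6 + 3) - 4)**2)**4 = 3 - ((2*3*9 - 4)**2)**4 = 3 - ((54 - 4)**2)**4 = 3 - (50**2)**4 = 3 - 1*2500**4 = 3 - 1*39062500000000 = 3 - 39062500000000 = -39062499999997)
-1*(-13952) - g = -1*(-13952) - 1*(-39062499999997) = 13952 + 39062499999997 = 39062500013949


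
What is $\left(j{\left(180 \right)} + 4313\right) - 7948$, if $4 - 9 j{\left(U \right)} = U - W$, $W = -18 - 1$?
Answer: $- \frac{10970}{3} \approx -3656.7$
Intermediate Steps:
$W = -19$
$j{\left(U \right)} = - \frac{5}{3} - \frac{U}{9}$ ($j{\left(U \right)} = \frac{4}{9} - \frac{U - -19}{9} = \frac{4}{9} - \frac{U + 19}{9} = \frac{4}{9} - \frac{19 + U}{9} = \frac{4}{9} - \left(\frac{19}{9} + \frac{U}{9}\right) = - \frac{5}{3} - \frac{U}{9}$)
$\left(j{\left(180 \right)} + 4313\right) - 7948 = \left(\left(- \frac{5}{3} - 20\right) + 4313\right) - 7948 = \left(- \frac{65}{3} + 4313\right) - 7948 = \frac{12874}{3} - 7948 = - \frac{10970}{3}$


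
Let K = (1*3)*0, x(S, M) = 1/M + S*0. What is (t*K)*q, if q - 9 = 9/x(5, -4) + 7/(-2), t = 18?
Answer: 0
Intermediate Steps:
x(S, M) = 1/M (x(S, M) = 1/M + 0 = 1/M)
K = 0 (K = 3*0 = 0)
q = -61/2 (q = 9 + (9/(1/(-4)) + 7/(-2)) = 9 + (9/(-1/4) + 7*(-1/2)) = 9 + (9*(-4) - 7/2) = 9 + (-36 - 7/2) = 9 - 79/2 = -61/2 ≈ -30.500)
(t*K)*q = (18*0)*(-61/2) = 0*(-61/2) = 0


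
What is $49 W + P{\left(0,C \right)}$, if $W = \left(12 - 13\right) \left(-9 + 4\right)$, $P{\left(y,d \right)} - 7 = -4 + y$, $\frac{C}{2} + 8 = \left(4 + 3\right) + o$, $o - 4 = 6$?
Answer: $248$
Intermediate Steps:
$o = 10$ ($o = 4 + 6 = 10$)
$C = 18$ ($C = -16 + 2 \left(\left(4 + 3\right) + 10\right) = -16 + 2 \left(7 + 10\right) = -16 + 2 \cdot 17 = -16 + 34 = 18$)
$P{\left(y,d \right)} = 3 + y$ ($P{\left(y,d \right)} = 7 + \left(-4 + y\right) = 3 + y$)
$W = 5$ ($W = \left(-1\right) \left(-5\right) = 5$)
$49 W + P{\left(0,C \right)} = 49 \cdot 5 + \left(3 + 0\right) = 245 + 3 = 248$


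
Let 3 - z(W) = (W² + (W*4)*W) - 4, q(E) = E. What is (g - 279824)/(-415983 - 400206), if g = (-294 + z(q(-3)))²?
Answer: 169600/816189 ≈ 0.20779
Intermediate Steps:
z(W) = 7 - 5*W² (z(W) = 3 - ((W² + (W*4)*W) - 4) = 3 - ((W² + (4*W)*W) - 4) = 3 - ((W² + 4*W²) - 4) = 3 - (5*W² - 4) = 3 - (-4 + 5*W²) = 3 + (4 - 5*W²) = 7 - 5*W²)
g = 110224 (g = (-294 + (7 - 5*(-3)²))² = (-294 + (7 - 5*9))² = (-294 + (7 - 45))² = (-294 - 38)² = (-332)² = 110224)
(g - 279824)/(-415983 - 400206) = (110224 - 279824)/(-415983 - 400206) = -169600/(-816189) = -169600*(-1/816189) = 169600/816189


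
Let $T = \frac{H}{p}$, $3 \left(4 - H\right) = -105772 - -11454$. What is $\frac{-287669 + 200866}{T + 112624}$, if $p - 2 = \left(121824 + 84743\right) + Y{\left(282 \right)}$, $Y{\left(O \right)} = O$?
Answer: $- \frac{53865862059}{69889255402} \approx -0.77073$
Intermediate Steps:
$H = \frac{94330}{3}$ ($H = 4 - \frac{-105772 - -11454}{3} = 4 - \frac{-105772 + 11454}{3} = 4 - - \frac{94318}{3} = 4 + \frac{94318}{3} = \frac{94330}{3} \approx 31443.0$)
$p = 206851$ ($p = 2 + \left(\left(121824 + 84743\right) + 282\right) = 2 + \left(206567 + 282\right) = 2 + 206849 = 206851$)
$T = \frac{94330}{620553}$ ($T = \frac{94330}{3 \cdot 206851} = \frac{94330}{3} \cdot \frac{1}{206851} = \frac{94330}{620553} \approx 0.15201$)
$\frac{-287669 + 200866}{T + 112624} = \frac{-287669 + 200866}{\frac{94330}{620553} + 112624} = - \frac{86803}{\frac{69889255402}{620553}} = \left(-86803\right) \frac{620553}{69889255402} = - \frac{53865862059}{69889255402}$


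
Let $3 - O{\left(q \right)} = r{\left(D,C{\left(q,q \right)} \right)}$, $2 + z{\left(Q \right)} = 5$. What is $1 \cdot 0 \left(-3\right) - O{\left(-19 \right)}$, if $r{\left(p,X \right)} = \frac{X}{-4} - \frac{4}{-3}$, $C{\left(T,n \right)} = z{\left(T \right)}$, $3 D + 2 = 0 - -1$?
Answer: $- \frac{29}{12} \approx -2.4167$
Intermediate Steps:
$z{\left(Q \right)} = 3$ ($z{\left(Q \right)} = -2 + 5 = 3$)
$D = - \frac{1}{3}$ ($D = - \frac{2}{3} + \frac{0 - -1}{3} = - \frac{2}{3} + \frac{0 + 1}{3} = - \frac{2}{3} + \frac{1}{3} \cdot 1 = - \frac{2}{3} + \frac{1}{3} = - \frac{1}{3} \approx -0.33333$)
$C{\left(T,n \right)} = 3$
$r{\left(p,X \right)} = \frac{4}{3} - \frac{X}{4}$ ($r{\left(p,X \right)} = X \left(- \frac{1}{4}\right) - - \frac{4}{3} = - \frac{X}{4} + \frac{4}{3} = \frac{4}{3} - \frac{X}{4}$)
$O{\left(q \right)} = \frac{29}{12}$ ($O{\left(q \right)} = 3 - \left(\frac{4}{3} - \frac{3}{4}\right) = 3 - \frac{7}{12} = \frac{29}{12}$)
$1 \cdot 0 \left(-3\right) - O{\left(-19 \right)} = 1 \cdot 0 \left(-3\right) - \frac{29}{12} = 0 \left(-3\right) - \frac{29}{12} = 0 - \frac{29}{12} = - \frac{29}{12}$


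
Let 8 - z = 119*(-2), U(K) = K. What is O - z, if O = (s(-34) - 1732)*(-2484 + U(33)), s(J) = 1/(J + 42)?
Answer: 33956637/8 ≈ 4.2446e+6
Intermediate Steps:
s(J) = 1/(42 + J)
z = 246 (z = 8 - 119*(-2) = 8 - 1*(-238) = 8 + 238 = 246)
O = 33958605/8 (O = (1/(42 - 34) - 1732)*(-2484 + 33) = (1/8 - 1732)*(-2451) = (⅛ - 1732)*(-2451) = -13855/8*(-2451) = 33958605/8 ≈ 4.2448e+6)
O - z = 33958605/8 - 1*246 = 33958605/8 - 246 = 33956637/8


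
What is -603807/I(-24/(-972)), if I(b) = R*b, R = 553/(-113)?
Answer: 5526645471/1106 ≈ 4.9970e+6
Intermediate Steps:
R = -553/113 (R = 553*(-1/113) = -553/113 ≈ -4.8938)
I(b) = -553*b/113
-603807/I(-24/(-972)) = -603807/((-(-13272)/(113*(-972)))) = -603807/((-(-13272)*(-1)/(113*972))) = -603807/((-553/113*2/81)) = -603807/(-1106/9153) = -603807*(-9153/1106) = 5526645471/1106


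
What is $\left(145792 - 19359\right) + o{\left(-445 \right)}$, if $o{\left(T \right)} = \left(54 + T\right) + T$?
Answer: $125597$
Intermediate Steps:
$o{\left(T \right)} = 54 + 2 T$
$\left(145792 - 19359\right) + o{\left(-445 \right)} = \left(145792 - 19359\right) + \left(54 + 2 \left(-445\right)\right) = 126433 + \left(54 - 890\right) = 126433 - 836 = 125597$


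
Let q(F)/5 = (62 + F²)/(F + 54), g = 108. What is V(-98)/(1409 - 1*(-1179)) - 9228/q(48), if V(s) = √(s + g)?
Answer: -470628/5915 + √10/2588 ≈ -79.564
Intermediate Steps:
V(s) = √(108 + s) (V(s) = √(s + 108) = √(108 + s))
q(F) = 5*(62 + F²)/(54 + F) (q(F) = 5*((62 + F²)/(F + 54)) = 5*((62 + F²)/(54 + F)) = 5*(62 + F²)/(54 + F))
V(-98)/(1409 - 1*(-1179)) - 9228/q(48) = √(108 - 98)/(1409 - 1*(-1179)) - 9228*(54 + 48)/(5*(62 + 48²)) = √10/(1409 + 1179) - 9228*102/(5*(62 + 2304)) = √10/2588 - 9228/(5*(1/102)*2366) = √10*(1/2588) - 9228/5915/51 = √10/2588 - 9228*51/5915 = √10/2588 - 470628/5915 = -470628/5915 + √10/2588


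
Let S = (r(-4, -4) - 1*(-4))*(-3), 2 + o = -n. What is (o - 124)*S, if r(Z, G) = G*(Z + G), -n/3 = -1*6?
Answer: 15552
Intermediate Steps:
n = 18 (n = -(-3)*6 = -3*(-6) = 18)
r(Z, G) = G*(G + Z)
o = -20 (o = -2 - 1*18 = -2 - 18 = -20)
S = -108 (S = (-4*(-4 - 4) - 1*(-4))*(-3) = (-4*(-8) + 4)*(-3) = (32 + 4)*(-3) = 36*(-3) = -108)
(o - 124)*S = (-20 - 124)*(-108) = -144*(-108) = 15552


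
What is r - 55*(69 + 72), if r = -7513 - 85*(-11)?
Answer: -14333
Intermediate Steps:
r = -6578 (r = -7513 + 935 = -6578)
r - 55*(69 + 72) = -6578 - 55*(69 + 72) = -6578 - 55*141 = -6578 - 7755 = -14333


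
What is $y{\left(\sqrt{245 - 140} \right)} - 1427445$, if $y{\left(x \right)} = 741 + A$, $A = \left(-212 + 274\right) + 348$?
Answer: $-1426294$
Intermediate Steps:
$A = 410$ ($A = 62 + 348 = 410$)
$y{\left(x \right)} = 1151$ ($y{\left(x \right)} = 741 + 410 = 1151$)
$y{\left(\sqrt{245 - 140} \right)} - 1427445 = 1151 - 1427445 = -1426294$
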